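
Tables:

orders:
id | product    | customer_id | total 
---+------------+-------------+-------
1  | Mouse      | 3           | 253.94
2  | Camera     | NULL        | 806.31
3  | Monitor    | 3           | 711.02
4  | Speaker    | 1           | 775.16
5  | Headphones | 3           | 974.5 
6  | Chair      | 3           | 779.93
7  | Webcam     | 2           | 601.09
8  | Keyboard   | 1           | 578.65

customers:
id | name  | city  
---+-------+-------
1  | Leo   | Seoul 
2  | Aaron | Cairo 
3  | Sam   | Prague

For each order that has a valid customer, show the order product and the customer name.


INNER JOIN keeps only orders rows whose customer_id matches an id in customers. Walk through each order:
  - order 1 (Mouse): customer_id=3 -> matches Sam
  - order 2 (Camera): customer_id=NULL, no match -> dropped
  - order 3 (Monitor): customer_id=3 -> matches Sam
  - order 4 (Speaker): customer_id=1 -> matches Leo
  - order 5 (Headphones): customer_id=3 -> matches Sam
  - order 6 (Chair): customer_id=3 -> matches Sam
  - order 7 (Webcam): customer_id=2 -> matches Aaron
  - order 8 (Keyboard): customer_id=1 -> matches Leo
So 1 of 8 rows is dropped.

SQL:
SELECT a.product, b.name AS customer
FROM orders a
INNER JOIN customers b ON a.customer_id = b.id

Result:
product    | customer
-----------+---------
Mouse      | Sam     
Monitor    | Sam     
Speaker    | Leo     
Headphones | Sam     
Chair      | Sam     
Webcam     | Aaron   
Keyboard   | Leo     


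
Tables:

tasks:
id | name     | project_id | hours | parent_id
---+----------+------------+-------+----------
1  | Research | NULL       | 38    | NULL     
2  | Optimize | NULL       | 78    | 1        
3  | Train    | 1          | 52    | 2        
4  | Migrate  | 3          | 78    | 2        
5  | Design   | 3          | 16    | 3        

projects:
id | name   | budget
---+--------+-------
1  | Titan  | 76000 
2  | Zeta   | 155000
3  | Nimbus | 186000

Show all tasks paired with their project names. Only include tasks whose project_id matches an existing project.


INNER JOIN keeps only tasks rows whose project_id matches an id in projects. Walk through each task:
  - task 1 (Research): project_id=NULL, no match -> dropped
  - task 2 (Optimize): project_id=NULL, no match -> dropped
  - task 3 (Train): project_id=1 -> matches Titan
  - task 4 (Migrate): project_id=3 -> matches Nimbus
  - task 5 (Design): project_id=3 -> matches Nimbus
So 2 of 5 rows are dropped.

SQL:
SELECT a.name, b.name AS project
FROM tasks a
INNER JOIN projects b ON a.project_id = b.id

Result:
name    | project
--------+--------
Train   | Titan  
Migrate | Nimbus 
Design  | Nimbus 


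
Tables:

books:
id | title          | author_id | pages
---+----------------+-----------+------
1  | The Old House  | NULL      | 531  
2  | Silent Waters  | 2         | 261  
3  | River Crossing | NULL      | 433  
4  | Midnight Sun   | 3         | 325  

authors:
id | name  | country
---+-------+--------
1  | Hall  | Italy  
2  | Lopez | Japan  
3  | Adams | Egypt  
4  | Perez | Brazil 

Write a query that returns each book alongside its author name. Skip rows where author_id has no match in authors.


INNER JOIN keeps only books rows whose author_id matches an id in authors. Walk through each book:
  - book 1 (The Old House): author_id=NULL, no match -> dropped
  - book 2 (Silent Waters): author_id=2 -> matches Lopez
  - book 3 (River Crossing): author_id=NULL, no match -> dropped
  - book 4 (Midnight Sun): author_id=3 -> matches Adams
So 2 of 4 rows are dropped.

SQL:
SELECT a.title, b.name AS author
FROM books a
INNER JOIN authors b ON a.author_id = b.id

Result:
title         | author
--------------+-------
Silent Waters | Lopez 
Midnight Sun  | Adams 


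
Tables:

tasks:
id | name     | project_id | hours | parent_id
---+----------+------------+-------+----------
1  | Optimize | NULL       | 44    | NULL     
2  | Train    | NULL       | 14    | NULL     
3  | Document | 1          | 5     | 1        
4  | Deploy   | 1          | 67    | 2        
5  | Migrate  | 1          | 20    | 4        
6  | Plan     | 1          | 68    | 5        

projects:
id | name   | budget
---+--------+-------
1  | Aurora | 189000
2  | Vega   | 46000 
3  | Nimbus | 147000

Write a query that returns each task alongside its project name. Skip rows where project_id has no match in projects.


INNER JOIN keeps only tasks rows whose project_id matches an id in projects. Walk through each task:
  - task 1 (Optimize): project_id=NULL, no match -> dropped
  - task 2 (Train): project_id=NULL, no match -> dropped
  - task 3 (Document): project_id=1 -> matches Aurora
  - task 4 (Deploy): project_id=1 -> matches Aurora
  - task 5 (Migrate): project_id=1 -> matches Aurora
  - task 6 (Plan): project_id=1 -> matches Aurora
So 2 of 6 rows are dropped.

SQL:
SELECT a.name, b.name AS project
FROM tasks a
INNER JOIN projects b ON a.project_id = b.id

Result:
name     | project
---------+--------
Document | Aurora 
Deploy   | Aurora 
Migrate  | Aurora 
Plan     | Aurora 


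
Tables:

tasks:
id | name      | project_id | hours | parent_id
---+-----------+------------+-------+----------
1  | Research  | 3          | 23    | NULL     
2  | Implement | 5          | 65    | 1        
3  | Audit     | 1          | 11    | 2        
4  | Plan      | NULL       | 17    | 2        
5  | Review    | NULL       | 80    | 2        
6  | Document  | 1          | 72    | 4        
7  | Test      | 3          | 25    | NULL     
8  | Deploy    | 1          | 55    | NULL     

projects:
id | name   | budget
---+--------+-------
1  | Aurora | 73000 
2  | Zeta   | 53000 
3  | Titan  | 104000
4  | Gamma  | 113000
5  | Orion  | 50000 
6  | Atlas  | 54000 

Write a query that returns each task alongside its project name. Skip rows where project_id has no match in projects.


INNER JOIN keeps only tasks rows whose project_id matches an id in projects. Walk through each task:
  - task 1 (Research): project_id=3 -> matches Titan
  - task 2 (Implement): project_id=5 -> matches Orion
  - task 3 (Audit): project_id=1 -> matches Aurora
  - task 4 (Plan): project_id=NULL, no match -> dropped
  - task 5 (Review): project_id=NULL, no match -> dropped
  - task 6 (Document): project_id=1 -> matches Aurora
  - task 7 (Test): project_id=3 -> matches Titan
  - task 8 (Deploy): project_id=1 -> matches Aurora
So 2 of 8 rows are dropped.

SQL:
SELECT a.name, b.name AS project
FROM tasks a
INNER JOIN projects b ON a.project_id = b.id

Result:
name      | project
----------+--------
Research  | Titan  
Implement | Orion  
Audit     | Aurora 
Document  | Aurora 
Test      | Titan  
Deploy    | Aurora 


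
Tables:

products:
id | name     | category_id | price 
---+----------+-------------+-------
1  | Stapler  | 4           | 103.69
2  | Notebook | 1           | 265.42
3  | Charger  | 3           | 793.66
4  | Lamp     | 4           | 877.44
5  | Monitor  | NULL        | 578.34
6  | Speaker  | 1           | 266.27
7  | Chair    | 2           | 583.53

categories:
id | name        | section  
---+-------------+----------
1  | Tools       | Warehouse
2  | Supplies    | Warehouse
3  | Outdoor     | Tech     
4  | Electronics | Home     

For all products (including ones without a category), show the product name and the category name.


LEFT JOIN keeps every row from products (the left table); where category_id has no match in categories, the category columns become NULL. Walk through each product:
  - product 1 (Stapler): category_id=4 -> matches Electronics
  - product 2 (Notebook): category_id=1 -> matches Tools
  - product 3 (Charger): category_id=3 -> matches Outdoor
  - product 4 (Lamp): category_id=4 -> matches Electronics
  - product 5 (Monitor): category_id=NULL, no match -> kept with NULL
  - product 6 (Speaker): category_id=1 -> matches Tools
  - product 7 (Chair): category_id=2 -> matches Supplies
All 7 rows appear; 1 has NULL category.

SQL:
SELECT a.name, b.name AS category
FROM products a
LEFT JOIN categories b ON a.category_id = b.id

Result:
name     | category   
---------+------------
Stapler  | Electronics
Notebook | Tools      
Charger  | Outdoor    
Lamp     | Electronics
Monitor  | NULL       
Speaker  | Tools      
Chair    | Supplies   


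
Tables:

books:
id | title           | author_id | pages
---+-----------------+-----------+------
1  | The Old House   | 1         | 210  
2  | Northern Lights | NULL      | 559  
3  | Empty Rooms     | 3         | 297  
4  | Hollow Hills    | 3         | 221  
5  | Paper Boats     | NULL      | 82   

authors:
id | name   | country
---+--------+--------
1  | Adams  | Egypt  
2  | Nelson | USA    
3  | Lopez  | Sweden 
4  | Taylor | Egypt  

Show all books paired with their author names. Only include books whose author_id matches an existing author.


INNER JOIN keeps only books rows whose author_id matches an id in authors. Walk through each book:
  - book 1 (The Old House): author_id=1 -> matches Adams
  - book 2 (Northern Lights): author_id=NULL, no match -> dropped
  - book 3 (Empty Rooms): author_id=3 -> matches Lopez
  - book 4 (Hollow Hills): author_id=3 -> matches Lopez
  - book 5 (Paper Boats): author_id=NULL, no match -> dropped
So 2 of 5 rows are dropped.

SQL:
SELECT a.title, b.name AS author
FROM books a
INNER JOIN authors b ON a.author_id = b.id

Result:
title         | author
--------------+-------
The Old House | Adams 
Empty Rooms   | Lopez 
Hollow Hills  | Lopez 


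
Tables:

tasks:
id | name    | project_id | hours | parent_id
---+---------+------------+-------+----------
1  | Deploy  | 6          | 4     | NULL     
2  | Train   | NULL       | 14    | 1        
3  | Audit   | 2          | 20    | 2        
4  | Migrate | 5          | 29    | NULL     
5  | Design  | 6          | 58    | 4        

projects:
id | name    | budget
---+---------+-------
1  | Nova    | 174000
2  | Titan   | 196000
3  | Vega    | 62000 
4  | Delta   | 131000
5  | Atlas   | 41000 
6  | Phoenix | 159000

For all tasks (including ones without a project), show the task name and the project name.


LEFT JOIN keeps every row from tasks (the left table); where project_id has no match in projects, the project columns become NULL. Walk through each task:
  - task 1 (Deploy): project_id=6 -> matches Phoenix
  - task 2 (Train): project_id=NULL, no match -> kept with NULL
  - task 3 (Audit): project_id=2 -> matches Titan
  - task 4 (Migrate): project_id=5 -> matches Atlas
  - task 5 (Design): project_id=6 -> matches Phoenix
All 5 rows appear; 1 has NULL project.

SQL:
SELECT a.name, b.name AS project
FROM tasks a
LEFT JOIN projects b ON a.project_id = b.id

Result:
name    | project
--------+--------
Deploy  | Phoenix
Train   | NULL   
Audit   | Titan  
Migrate | Atlas  
Design  | Phoenix


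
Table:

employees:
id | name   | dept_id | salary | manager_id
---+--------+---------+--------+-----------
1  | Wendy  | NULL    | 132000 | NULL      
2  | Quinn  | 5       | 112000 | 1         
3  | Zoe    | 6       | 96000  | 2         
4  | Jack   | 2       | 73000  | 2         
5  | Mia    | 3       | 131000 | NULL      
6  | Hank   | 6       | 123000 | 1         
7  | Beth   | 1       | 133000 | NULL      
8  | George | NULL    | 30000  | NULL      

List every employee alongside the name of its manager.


This is a self-join: employees is joined to a second copy of itself, matching each row's manager_id to another row's id. Use LEFT JOIN so rows with manager_id=NULL are kept.
  - employee 1 (Wendy): manager_id=NULL -> NULL
  - employee 2 (Quinn): manager_id=1 -> Wendy
  - employee 3 (Zoe): manager_id=2 -> Quinn
  - employee 4 (Jack): manager_id=2 -> Quinn
  - employee 5 (Mia): manager_id=NULL -> NULL
  - employee 6 (Hank): manager_id=1 -> Wendy
  - employee 7 (Beth): manager_id=NULL -> NULL
  - employee 8 (George): manager_id=NULL -> NULL

SQL:
SELECT a.name AS item, b.name AS manager
FROM employees a
LEFT JOIN employees b ON a.manager_id = b.id

Result:
item   | manager
-------+--------
Wendy  | NULL   
Quinn  | Wendy  
Zoe    | Quinn  
Jack   | Quinn  
Mia    | NULL   
Hank   | Wendy  
Beth   | NULL   
George | NULL   


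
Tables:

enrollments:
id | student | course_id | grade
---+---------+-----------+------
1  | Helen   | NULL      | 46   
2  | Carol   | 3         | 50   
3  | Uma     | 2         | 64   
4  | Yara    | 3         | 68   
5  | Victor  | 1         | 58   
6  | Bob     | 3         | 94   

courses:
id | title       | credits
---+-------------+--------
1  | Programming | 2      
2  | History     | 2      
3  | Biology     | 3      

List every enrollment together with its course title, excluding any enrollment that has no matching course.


INNER JOIN keeps only enrollments rows whose course_id matches an id in courses. Walk through each enrollment:
  - enrollment 1 (Helen): course_id=NULL, no match -> dropped
  - enrollment 2 (Carol): course_id=3 -> matches Biology
  - enrollment 3 (Uma): course_id=2 -> matches History
  - enrollment 4 (Yara): course_id=3 -> matches Biology
  - enrollment 5 (Victor): course_id=1 -> matches Programming
  - enrollment 6 (Bob): course_id=3 -> matches Biology
So 1 of 6 rows is dropped.

SQL:
SELECT a.student, b.title AS course
FROM enrollments a
INNER JOIN courses b ON a.course_id = b.id

Result:
student | course     
--------+------------
Carol   | Biology    
Uma     | History    
Yara    | Biology    
Victor  | Programming
Bob     | Biology    


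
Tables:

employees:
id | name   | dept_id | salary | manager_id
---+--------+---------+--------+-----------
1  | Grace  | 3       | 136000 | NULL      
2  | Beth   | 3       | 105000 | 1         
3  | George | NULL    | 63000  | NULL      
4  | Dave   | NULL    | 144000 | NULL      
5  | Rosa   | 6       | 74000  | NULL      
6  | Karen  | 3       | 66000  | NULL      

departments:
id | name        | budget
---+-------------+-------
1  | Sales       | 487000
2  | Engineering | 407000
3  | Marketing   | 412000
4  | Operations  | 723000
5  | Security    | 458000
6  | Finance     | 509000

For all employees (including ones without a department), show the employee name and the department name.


LEFT JOIN keeps every row from employees (the left table); where dept_id has no match in departments, the department columns become NULL. Walk through each employee:
  - employee 1 (Grace): dept_id=3 -> matches Marketing
  - employee 2 (Beth): dept_id=3 -> matches Marketing
  - employee 3 (George): dept_id=NULL, no match -> kept with NULL
  - employee 4 (Dave): dept_id=NULL, no match -> kept with NULL
  - employee 5 (Rosa): dept_id=6 -> matches Finance
  - employee 6 (Karen): dept_id=3 -> matches Marketing
All 6 rows appear; 2 have NULL department.

SQL:
SELECT a.name, b.name AS department
FROM employees a
LEFT JOIN departments b ON a.dept_id = b.id

Result:
name   | department
-------+-----------
Grace  | Marketing 
Beth   | Marketing 
George | NULL      
Dave   | NULL      
Rosa   | Finance   
Karen  | Marketing 


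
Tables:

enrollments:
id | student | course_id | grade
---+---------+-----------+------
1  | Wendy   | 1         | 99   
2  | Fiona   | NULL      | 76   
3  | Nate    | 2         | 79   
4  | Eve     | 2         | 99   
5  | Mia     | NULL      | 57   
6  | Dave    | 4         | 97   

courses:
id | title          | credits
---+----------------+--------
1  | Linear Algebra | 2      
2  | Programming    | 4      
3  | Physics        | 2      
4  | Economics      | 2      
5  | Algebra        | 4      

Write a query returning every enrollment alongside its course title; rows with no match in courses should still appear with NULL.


LEFT JOIN keeps every row from enrollments (the left table); where course_id has no match in courses, the course columns become NULL. Walk through each enrollment:
  - enrollment 1 (Wendy): course_id=1 -> matches Linear Algebra
  - enrollment 2 (Fiona): course_id=NULL, no match -> kept with NULL
  - enrollment 3 (Nate): course_id=2 -> matches Programming
  - enrollment 4 (Eve): course_id=2 -> matches Programming
  - enrollment 5 (Mia): course_id=NULL, no match -> kept with NULL
  - enrollment 6 (Dave): course_id=4 -> matches Economics
All 6 rows appear; 2 have NULL course.

SQL:
SELECT a.student, b.title AS course
FROM enrollments a
LEFT JOIN courses b ON a.course_id = b.id

Result:
student | course        
--------+---------------
Wendy   | Linear Algebra
Fiona   | NULL          
Nate    | Programming   
Eve     | Programming   
Mia     | NULL          
Dave    | Economics     


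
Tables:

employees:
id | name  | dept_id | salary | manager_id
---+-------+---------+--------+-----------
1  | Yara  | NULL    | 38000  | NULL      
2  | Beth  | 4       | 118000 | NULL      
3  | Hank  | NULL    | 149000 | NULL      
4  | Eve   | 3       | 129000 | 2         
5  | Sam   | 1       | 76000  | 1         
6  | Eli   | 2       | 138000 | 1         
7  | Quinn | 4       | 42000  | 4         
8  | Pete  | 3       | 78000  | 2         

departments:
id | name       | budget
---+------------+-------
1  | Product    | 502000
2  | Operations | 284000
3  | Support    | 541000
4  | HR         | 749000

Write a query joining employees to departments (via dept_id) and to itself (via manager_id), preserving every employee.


Two LEFT JOINs from the same base table employees: one to departments via dept_id, one to employees itself via manager_id. Both are LEFT so every employee is preserved.
Match against departments:
  - employee 1 (Yara): dept_id=NULL, no match -> kept with NULL
  - employee 2 (Beth): dept_id=4 -> matches HR
  - employee 3 (Hank): dept_id=NULL, no match -> kept with NULL
  - employee 4 (Eve): dept_id=3 -> matches Support
  - employee 5 (Sam): dept_id=1 -> matches Product
  - employee 6 (Eli): dept_id=2 -> matches Operations
  - employee 7 (Quinn): dept_id=4 -> matches HR
  - employee 8 (Pete): dept_id=3 -> matches Support
Match against employees (self):
  - employee 1 (Yara): manager_id=NULL -> NULL
  - employee 2 (Beth): manager_id=NULL -> NULL
  - employee 3 (Hank): manager_id=NULL -> NULL
  - employee 4 (Eve): manager_id=2 -> Beth
  - employee 5 (Sam): manager_id=1 -> Yara
  - employee 6 (Eli): manager_id=1 -> Yara
  - employee 7 (Quinn): manager_id=4 -> Eve
  - employee 8 (Pete): manager_id=2 -> Beth

SQL:
SELECT a.name, b.name AS department, c.name AS manager
FROM employees a
LEFT JOIN departments b ON a.dept_id = b.id
LEFT JOIN employees c ON a.manager_id = c.id

Result:
name  | department | manager
------+------------+--------
Yara  | NULL       | NULL   
Beth  | HR         | NULL   
Hank  | NULL       | NULL   
Eve   | Support    | Beth   
Sam   | Product    | Yara   
Eli   | Operations | Yara   
Quinn | HR         | Eve    
Pete  | Support    | Beth   


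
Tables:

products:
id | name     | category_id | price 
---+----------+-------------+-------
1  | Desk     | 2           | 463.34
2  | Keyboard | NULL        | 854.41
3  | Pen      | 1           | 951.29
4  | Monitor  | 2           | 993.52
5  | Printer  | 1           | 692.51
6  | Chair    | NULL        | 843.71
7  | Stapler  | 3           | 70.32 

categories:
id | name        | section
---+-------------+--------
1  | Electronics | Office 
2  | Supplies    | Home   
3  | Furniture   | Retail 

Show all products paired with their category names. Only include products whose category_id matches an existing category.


INNER JOIN keeps only products rows whose category_id matches an id in categories. Walk through each product:
  - product 1 (Desk): category_id=2 -> matches Supplies
  - product 2 (Keyboard): category_id=NULL, no match -> dropped
  - product 3 (Pen): category_id=1 -> matches Electronics
  - product 4 (Monitor): category_id=2 -> matches Supplies
  - product 5 (Printer): category_id=1 -> matches Electronics
  - product 6 (Chair): category_id=NULL, no match -> dropped
  - product 7 (Stapler): category_id=3 -> matches Furniture
So 2 of 7 rows are dropped.

SQL:
SELECT a.name, b.name AS category
FROM products a
INNER JOIN categories b ON a.category_id = b.id

Result:
name    | category   
--------+------------
Desk    | Supplies   
Pen     | Electronics
Monitor | Supplies   
Printer | Electronics
Stapler | Furniture  


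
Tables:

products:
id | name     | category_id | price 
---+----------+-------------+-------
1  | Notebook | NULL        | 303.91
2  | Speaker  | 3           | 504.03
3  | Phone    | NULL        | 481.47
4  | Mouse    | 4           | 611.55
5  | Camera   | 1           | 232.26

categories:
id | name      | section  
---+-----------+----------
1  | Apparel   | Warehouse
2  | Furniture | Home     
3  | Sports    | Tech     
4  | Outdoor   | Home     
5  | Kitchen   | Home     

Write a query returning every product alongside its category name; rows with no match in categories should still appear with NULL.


LEFT JOIN keeps every row from products (the left table); where category_id has no match in categories, the category columns become NULL. Walk through each product:
  - product 1 (Notebook): category_id=NULL, no match -> kept with NULL
  - product 2 (Speaker): category_id=3 -> matches Sports
  - product 3 (Phone): category_id=NULL, no match -> kept with NULL
  - product 4 (Mouse): category_id=4 -> matches Outdoor
  - product 5 (Camera): category_id=1 -> matches Apparel
All 5 rows appear; 2 have NULL category.

SQL:
SELECT a.name, b.name AS category
FROM products a
LEFT JOIN categories b ON a.category_id = b.id

Result:
name     | category
---------+---------
Notebook | NULL    
Speaker  | Sports  
Phone    | NULL    
Mouse    | Outdoor 
Camera   | Apparel 


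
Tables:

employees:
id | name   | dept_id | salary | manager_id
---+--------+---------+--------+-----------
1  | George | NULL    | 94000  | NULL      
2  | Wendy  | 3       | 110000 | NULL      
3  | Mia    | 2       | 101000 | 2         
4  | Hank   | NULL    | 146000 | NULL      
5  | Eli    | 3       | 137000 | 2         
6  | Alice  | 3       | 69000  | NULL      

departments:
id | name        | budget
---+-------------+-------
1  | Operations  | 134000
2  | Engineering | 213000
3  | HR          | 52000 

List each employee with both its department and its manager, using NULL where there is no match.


Two LEFT JOINs from the same base table employees: one to departments via dept_id, one to employees itself via manager_id. Both are LEFT so every employee is preserved.
Match against departments:
  - employee 1 (George): dept_id=NULL, no match -> kept with NULL
  - employee 2 (Wendy): dept_id=3 -> matches HR
  - employee 3 (Mia): dept_id=2 -> matches Engineering
  - employee 4 (Hank): dept_id=NULL, no match -> kept with NULL
  - employee 5 (Eli): dept_id=3 -> matches HR
  - employee 6 (Alice): dept_id=3 -> matches HR
Match against employees (self):
  - employee 1 (George): manager_id=NULL -> NULL
  - employee 2 (Wendy): manager_id=NULL -> NULL
  - employee 3 (Mia): manager_id=2 -> Wendy
  - employee 4 (Hank): manager_id=NULL -> NULL
  - employee 5 (Eli): manager_id=2 -> Wendy
  - employee 6 (Alice): manager_id=NULL -> NULL

SQL:
SELECT a.name, b.name AS department, c.name AS manager
FROM employees a
LEFT JOIN departments b ON a.dept_id = b.id
LEFT JOIN employees c ON a.manager_id = c.id

Result:
name   | department  | manager
-------+-------------+--------
George | NULL        | NULL   
Wendy  | HR          | NULL   
Mia    | Engineering | Wendy  
Hank   | NULL        | NULL   
Eli    | HR          | Wendy  
Alice  | HR          | NULL   


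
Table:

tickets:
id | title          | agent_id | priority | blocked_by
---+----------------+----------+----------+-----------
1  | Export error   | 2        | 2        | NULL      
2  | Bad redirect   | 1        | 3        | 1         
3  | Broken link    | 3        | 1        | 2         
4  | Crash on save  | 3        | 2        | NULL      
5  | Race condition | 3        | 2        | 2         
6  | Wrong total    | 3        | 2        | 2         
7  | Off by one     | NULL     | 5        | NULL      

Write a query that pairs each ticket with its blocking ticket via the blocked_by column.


This is a self-join: tickets is joined to a second copy of itself, matching each row's blocked_by to another row's id. Use LEFT JOIN so rows with blocked_by=NULL are kept.
  - ticket 1 (Export error): blocked_by=NULL -> NULL
  - ticket 2 (Bad redirect): blocked_by=1 -> Export error
  - ticket 3 (Broken link): blocked_by=2 -> Bad redirect
  - ticket 4 (Crash on save): blocked_by=NULL -> NULL
  - ticket 5 (Race condition): blocked_by=2 -> Bad redirect
  - ticket 6 (Wrong total): blocked_by=2 -> Bad redirect
  - ticket 7 (Off by one): blocked_by=NULL -> NULL

SQL:
SELECT a.title AS item, b.title AS blocked_by
FROM tickets a
LEFT JOIN tickets b ON a.blocked_by = b.id

Result:
item           | blocked_by  
---------------+-------------
Export error   | NULL        
Bad redirect   | Export error
Broken link    | Bad redirect
Crash on save  | NULL        
Race condition | Bad redirect
Wrong total    | Bad redirect
Off by one     | NULL        


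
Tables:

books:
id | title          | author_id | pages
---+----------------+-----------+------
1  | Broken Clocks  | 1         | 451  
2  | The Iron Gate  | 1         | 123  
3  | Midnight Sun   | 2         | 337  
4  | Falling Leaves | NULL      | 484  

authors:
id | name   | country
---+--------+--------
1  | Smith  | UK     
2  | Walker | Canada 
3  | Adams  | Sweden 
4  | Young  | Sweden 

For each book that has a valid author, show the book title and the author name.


INNER JOIN keeps only books rows whose author_id matches an id in authors. Walk through each book:
  - book 1 (Broken Clocks): author_id=1 -> matches Smith
  - book 2 (The Iron Gate): author_id=1 -> matches Smith
  - book 3 (Midnight Sun): author_id=2 -> matches Walker
  - book 4 (Falling Leaves): author_id=NULL, no match -> dropped
So 1 of 4 rows is dropped.

SQL:
SELECT a.title, b.name AS author
FROM books a
INNER JOIN authors b ON a.author_id = b.id

Result:
title         | author
--------------+-------
Broken Clocks | Smith 
The Iron Gate | Smith 
Midnight Sun  | Walker


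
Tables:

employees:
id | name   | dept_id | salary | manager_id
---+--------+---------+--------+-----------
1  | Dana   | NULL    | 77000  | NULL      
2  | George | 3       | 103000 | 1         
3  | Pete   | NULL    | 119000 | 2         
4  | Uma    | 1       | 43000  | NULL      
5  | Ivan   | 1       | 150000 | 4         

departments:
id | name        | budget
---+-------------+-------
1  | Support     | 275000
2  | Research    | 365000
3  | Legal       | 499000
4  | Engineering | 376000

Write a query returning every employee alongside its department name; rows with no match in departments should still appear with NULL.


LEFT JOIN keeps every row from employees (the left table); where dept_id has no match in departments, the department columns become NULL. Walk through each employee:
  - employee 1 (Dana): dept_id=NULL, no match -> kept with NULL
  - employee 2 (George): dept_id=3 -> matches Legal
  - employee 3 (Pete): dept_id=NULL, no match -> kept with NULL
  - employee 4 (Uma): dept_id=1 -> matches Support
  - employee 5 (Ivan): dept_id=1 -> matches Support
All 5 rows appear; 2 have NULL department.

SQL:
SELECT a.name, b.name AS department
FROM employees a
LEFT JOIN departments b ON a.dept_id = b.id

Result:
name   | department
-------+-----------
Dana   | NULL      
George | Legal     
Pete   | NULL      
Uma    | Support   
Ivan   | Support   


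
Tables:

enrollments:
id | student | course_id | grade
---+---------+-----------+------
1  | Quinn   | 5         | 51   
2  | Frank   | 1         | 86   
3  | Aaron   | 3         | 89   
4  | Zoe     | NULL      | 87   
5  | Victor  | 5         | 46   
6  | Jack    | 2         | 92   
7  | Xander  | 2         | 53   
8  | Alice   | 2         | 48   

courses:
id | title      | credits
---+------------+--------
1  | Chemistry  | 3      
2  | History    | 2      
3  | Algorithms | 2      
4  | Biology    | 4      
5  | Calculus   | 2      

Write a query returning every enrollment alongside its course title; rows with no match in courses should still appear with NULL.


LEFT JOIN keeps every row from enrollments (the left table); where course_id has no match in courses, the course columns become NULL. Walk through each enrollment:
  - enrollment 1 (Quinn): course_id=5 -> matches Calculus
  - enrollment 2 (Frank): course_id=1 -> matches Chemistry
  - enrollment 3 (Aaron): course_id=3 -> matches Algorithms
  - enrollment 4 (Zoe): course_id=NULL, no match -> kept with NULL
  - enrollment 5 (Victor): course_id=5 -> matches Calculus
  - enrollment 6 (Jack): course_id=2 -> matches History
  - enrollment 7 (Xander): course_id=2 -> matches History
  - enrollment 8 (Alice): course_id=2 -> matches History
All 8 rows appear; 1 has NULL course.

SQL:
SELECT a.student, b.title AS course
FROM enrollments a
LEFT JOIN courses b ON a.course_id = b.id

Result:
student | course    
--------+-----------
Quinn   | Calculus  
Frank   | Chemistry 
Aaron   | Algorithms
Zoe     | NULL      
Victor  | Calculus  
Jack    | History   
Xander  | History   
Alice   | History   


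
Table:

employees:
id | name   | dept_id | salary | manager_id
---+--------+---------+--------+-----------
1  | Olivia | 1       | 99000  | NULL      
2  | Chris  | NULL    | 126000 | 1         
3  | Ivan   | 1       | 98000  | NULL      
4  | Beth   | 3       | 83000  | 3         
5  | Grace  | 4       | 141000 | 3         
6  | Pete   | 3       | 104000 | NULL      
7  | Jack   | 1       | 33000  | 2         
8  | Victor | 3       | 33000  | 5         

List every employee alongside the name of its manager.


This is a self-join: employees is joined to a second copy of itself, matching each row's manager_id to another row's id. Use LEFT JOIN so rows with manager_id=NULL are kept.
  - employee 1 (Olivia): manager_id=NULL -> NULL
  - employee 2 (Chris): manager_id=1 -> Olivia
  - employee 3 (Ivan): manager_id=NULL -> NULL
  - employee 4 (Beth): manager_id=3 -> Ivan
  - employee 5 (Grace): manager_id=3 -> Ivan
  - employee 6 (Pete): manager_id=NULL -> NULL
  - employee 7 (Jack): manager_id=2 -> Chris
  - employee 8 (Victor): manager_id=5 -> Grace

SQL:
SELECT a.name AS item, b.name AS manager
FROM employees a
LEFT JOIN employees b ON a.manager_id = b.id

Result:
item   | manager
-------+--------
Olivia | NULL   
Chris  | Olivia 
Ivan   | NULL   
Beth   | Ivan   
Grace  | Ivan   
Pete   | NULL   
Jack   | Chris  
Victor | Grace  


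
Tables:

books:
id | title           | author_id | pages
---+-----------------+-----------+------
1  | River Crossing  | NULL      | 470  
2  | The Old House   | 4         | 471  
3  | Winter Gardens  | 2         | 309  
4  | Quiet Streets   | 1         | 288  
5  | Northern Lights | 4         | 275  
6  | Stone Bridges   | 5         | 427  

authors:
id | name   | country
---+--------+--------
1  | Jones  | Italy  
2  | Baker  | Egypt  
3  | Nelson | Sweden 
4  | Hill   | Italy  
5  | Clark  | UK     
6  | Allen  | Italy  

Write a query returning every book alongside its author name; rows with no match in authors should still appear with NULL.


LEFT JOIN keeps every row from books (the left table); where author_id has no match in authors, the author columns become NULL. Walk through each book:
  - book 1 (River Crossing): author_id=NULL, no match -> kept with NULL
  - book 2 (The Old House): author_id=4 -> matches Hill
  - book 3 (Winter Gardens): author_id=2 -> matches Baker
  - book 4 (Quiet Streets): author_id=1 -> matches Jones
  - book 5 (Northern Lights): author_id=4 -> matches Hill
  - book 6 (Stone Bridges): author_id=5 -> matches Clark
All 6 rows appear; 1 has NULL author.

SQL:
SELECT a.title, b.name AS author
FROM books a
LEFT JOIN authors b ON a.author_id = b.id

Result:
title           | author
----------------+-------
River Crossing  | NULL  
The Old House   | Hill  
Winter Gardens  | Baker 
Quiet Streets   | Jones 
Northern Lights | Hill  
Stone Bridges   | Clark 


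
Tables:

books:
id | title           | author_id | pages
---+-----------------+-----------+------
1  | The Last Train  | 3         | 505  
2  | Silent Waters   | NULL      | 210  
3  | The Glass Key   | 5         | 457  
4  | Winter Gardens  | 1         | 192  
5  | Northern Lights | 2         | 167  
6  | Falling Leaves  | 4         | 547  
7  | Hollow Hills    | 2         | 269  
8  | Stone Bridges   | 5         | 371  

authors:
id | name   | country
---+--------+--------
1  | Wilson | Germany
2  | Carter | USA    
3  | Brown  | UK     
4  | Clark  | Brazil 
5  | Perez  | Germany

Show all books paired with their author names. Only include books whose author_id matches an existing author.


INNER JOIN keeps only books rows whose author_id matches an id in authors. Walk through each book:
  - book 1 (The Last Train): author_id=3 -> matches Brown
  - book 2 (Silent Waters): author_id=NULL, no match -> dropped
  - book 3 (The Glass Key): author_id=5 -> matches Perez
  - book 4 (Winter Gardens): author_id=1 -> matches Wilson
  - book 5 (Northern Lights): author_id=2 -> matches Carter
  - book 6 (Falling Leaves): author_id=4 -> matches Clark
  - book 7 (Hollow Hills): author_id=2 -> matches Carter
  - book 8 (Stone Bridges): author_id=5 -> matches Perez
So 1 of 8 rows is dropped.

SQL:
SELECT a.title, b.name AS author
FROM books a
INNER JOIN authors b ON a.author_id = b.id

Result:
title           | author
----------------+-------
The Last Train  | Brown 
The Glass Key   | Perez 
Winter Gardens  | Wilson
Northern Lights | Carter
Falling Leaves  | Clark 
Hollow Hills    | Carter
Stone Bridges   | Perez 


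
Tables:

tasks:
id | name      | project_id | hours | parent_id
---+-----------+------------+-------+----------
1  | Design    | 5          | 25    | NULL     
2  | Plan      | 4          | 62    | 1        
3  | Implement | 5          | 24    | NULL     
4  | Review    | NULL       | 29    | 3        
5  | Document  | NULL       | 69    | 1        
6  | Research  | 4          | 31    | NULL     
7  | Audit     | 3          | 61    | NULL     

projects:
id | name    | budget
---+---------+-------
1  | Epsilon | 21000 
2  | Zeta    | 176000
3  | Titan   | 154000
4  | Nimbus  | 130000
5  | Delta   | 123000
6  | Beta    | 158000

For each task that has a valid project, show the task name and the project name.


INNER JOIN keeps only tasks rows whose project_id matches an id in projects. Walk through each task:
  - task 1 (Design): project_id=5 -> matches Delta
  - task 2 (Plan): project_id=4 -> matches Nimbus
  - task 3 (Implement): project_id=5 -> matches Delta
  - task 4 (Review): project_id=NULL, no match -> dropped
  - task 5 (Document): project_id=NULL, no match -> dropped
  - task 6 (Research): project_id=4 -> matches Nimbus
  - task 7 (Audit): project_id=3 -> matches Titan
So 2 of 7 rows are dropped.

SQL:
SELECT a.name, b.name AS project
FROM tasks a
INNER JOIN projects b ON a.project_id = b.id

Result:
name      | project
----------+--------
Design    | Delta  
Plan      | Nimbus 
Implement | Delta  
Research  | Nimbus 
Audit     | Titan  


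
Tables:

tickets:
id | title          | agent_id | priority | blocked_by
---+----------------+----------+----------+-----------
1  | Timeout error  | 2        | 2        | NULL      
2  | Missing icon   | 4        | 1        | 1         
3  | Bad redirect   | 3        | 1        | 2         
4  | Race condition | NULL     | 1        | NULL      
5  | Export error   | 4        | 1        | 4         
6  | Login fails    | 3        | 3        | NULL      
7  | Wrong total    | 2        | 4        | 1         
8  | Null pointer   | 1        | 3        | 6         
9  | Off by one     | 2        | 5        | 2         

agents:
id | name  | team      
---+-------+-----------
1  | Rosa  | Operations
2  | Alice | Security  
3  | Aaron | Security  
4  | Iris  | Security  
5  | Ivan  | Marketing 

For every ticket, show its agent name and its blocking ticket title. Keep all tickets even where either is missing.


Two LEFT JOINs from the same base table tickets: one to agents via agent_id, one to tickets itself via blocked_by. Both are LEFT so every ticket is preserved.
Match against agents:
  - ticket 1 (Timeout error): agent_id=2 -> matches Alice
  - ticket 2 (Missing icon): agent_id=4 -> matches Iris
  - ticket 3 (Bad redirect): agent_id=3 -> matches Aaron
  - ticket 4 (Race condition): agent_id=NULL, no match -> kept with NULL
  - ticket 5 (Export error): agent_id=4 -> matches Iris
  - ticket 6 (Login fails): agent_id=3 -> matches Aaron
  - ticket 7 (Wrong total): agent_id=2 -> matches Alice
  - ticket 8 (Null pointer): agent_id=1 -> matches Rosa
  - ticket 9 (Off by one): agent_id=2 -> matches Alice
Match against tickets (self):
  - ticket 1 (Timeout error): blocked_by=NULL -> NULL
  - ticket 2 (Missing icon): blocked_by=1 -> Timeout error
  - ticket 3 (Bad redirect): blocked_by=2 -> Missing icon
  - ticket 4 (Race condition): blocked_by=NULL -> NULL
  - ticket 5 (Export error): blocked_by=4 -> Race condition
  - ticket 6 (Login fails): blocked_by=NULL -> NULL
  - ticket 7 (Wrong total): blocked_by=1 -> Timeout error
  - ticket 8 (Null pointer): blocked_by=6 -> Login fails
  - ticket 9 (Off by one): blocked_by=2 -> Missing icon

SQL:
SELECT a.title, b.name AS agent, c.title AS blocked_by
FROM tickets a
LEFT JOIN agents b ON a.agent_id = b.id
LEFT JOIN tickets c ON a.blocked_by = c.id

Result:
title          | agent | blocked_by    
---------------+-------+---------------
Timeout error  | Alice | NULL          
Missing icon   | Iris  | Timeout error 
Bad redirect   | Aaron | Missing icon  
Race condition | NULL  | NULL          
Export error   | Iris  | Race condition
Login fails    | Aaron | NULL          
Wrong total    | Alice | Timeout error 
Null pointer   | Rosa  | Login fails   
Off by one     | Alice | Missing icon  


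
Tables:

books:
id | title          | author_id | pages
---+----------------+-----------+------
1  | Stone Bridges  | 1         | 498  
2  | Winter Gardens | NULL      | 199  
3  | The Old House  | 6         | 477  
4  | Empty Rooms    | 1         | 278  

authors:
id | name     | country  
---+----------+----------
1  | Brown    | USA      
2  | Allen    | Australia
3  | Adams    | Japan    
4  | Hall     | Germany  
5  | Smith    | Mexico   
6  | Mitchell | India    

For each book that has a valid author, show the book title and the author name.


INNER JOIN keeps only books rows whose author_id matches an id in authors. Walk through each book:
  - book 1 (Stone Bridges): author_id=1 -> matches Brown
  - book 2 (Winter Gardens): author_id=NULL, no match -> dropped
  - book 3 (The Old House): author_id=6 -> matches Mitchell
  - book 4 (Empty Rooms): author_id=1 -> matches Brown
So 1 of 4 rows is dropped.

SQL:
SELECT a.title, b.name AS author
FROM books a
INNER JOIN authors b ON a.author_id = b.id

Result:
title         | author  
--------------+---------
Stone Bridges | Brown   
The Old House | Mitchell
Empty Rooms   | Brown   


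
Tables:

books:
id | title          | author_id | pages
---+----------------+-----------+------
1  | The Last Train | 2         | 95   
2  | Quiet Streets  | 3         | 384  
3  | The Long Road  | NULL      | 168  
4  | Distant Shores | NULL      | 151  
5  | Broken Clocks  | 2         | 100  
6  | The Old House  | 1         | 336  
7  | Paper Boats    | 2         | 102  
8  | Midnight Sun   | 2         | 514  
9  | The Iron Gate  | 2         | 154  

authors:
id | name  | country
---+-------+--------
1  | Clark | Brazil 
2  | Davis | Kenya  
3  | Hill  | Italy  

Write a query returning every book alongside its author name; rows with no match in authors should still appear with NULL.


LEFT JOIN keeps every row from books (the left table); where author_id has no match in authors, the author columns become NULL. Walk through each book:
  - book 1 (The Last Train): author_id=2 -> matches Davis
  - book 2 (Quiet Streets): author_id=3 -> matches Hill
  - book 3 (The Long Road): author_id=NULL, no match -> kept with NULL
  - book 4 (Distant Shores): author_id=NULL, no match -> kept with NULL
  - book 5 (Broken Clocks): author_id=2 -> matches Davis
  - book 6 (The Old House): author_id=1 -> matches Clark
  - book 7 (Paper Boats): author_id=2 -> matches Davis
  - book 8 (Midnight Sun): author_id=2 -> matches Davis
  - book 9 (The Iron Gate): author_id=2 -> matches Davis
All 9 rows appear; 2 have NULL author.

SQL:
SELECT a.title, b.name AS author
FROM books a
LEFT JOIN authors b ON a.author_id = b.id

Result:
title          | author
---------------+-------
The Last Train | Davis 
Quiet Streets  | Hill  
The Long Road  | NULL  
Distant Shores | NULL  
Broken Clocks  | Davis 
The Old House  | Clark 
Paper Boats    | Davis 
Midnight Sun   | Davis 
The Iron Gate  | Davis 
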